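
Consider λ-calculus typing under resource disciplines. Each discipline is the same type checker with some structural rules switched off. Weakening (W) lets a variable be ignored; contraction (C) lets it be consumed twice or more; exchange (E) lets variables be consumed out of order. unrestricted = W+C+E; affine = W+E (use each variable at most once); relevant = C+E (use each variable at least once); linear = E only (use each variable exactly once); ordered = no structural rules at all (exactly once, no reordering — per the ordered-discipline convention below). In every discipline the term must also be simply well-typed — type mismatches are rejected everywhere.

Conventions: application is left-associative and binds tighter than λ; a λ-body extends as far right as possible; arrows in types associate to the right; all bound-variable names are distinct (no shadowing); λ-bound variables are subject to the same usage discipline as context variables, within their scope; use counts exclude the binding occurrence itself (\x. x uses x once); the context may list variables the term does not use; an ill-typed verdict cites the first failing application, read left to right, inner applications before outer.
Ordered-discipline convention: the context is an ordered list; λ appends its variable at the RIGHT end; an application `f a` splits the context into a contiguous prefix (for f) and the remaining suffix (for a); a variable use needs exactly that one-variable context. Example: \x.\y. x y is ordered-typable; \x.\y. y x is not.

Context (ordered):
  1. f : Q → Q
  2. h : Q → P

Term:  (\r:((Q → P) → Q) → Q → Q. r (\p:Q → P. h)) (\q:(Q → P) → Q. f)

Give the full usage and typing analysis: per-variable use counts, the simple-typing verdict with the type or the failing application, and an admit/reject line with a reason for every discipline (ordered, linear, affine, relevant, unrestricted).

usage: f=1, h=1, r [bound]=1, p [bound]=0, q [bound]=0
uses in reading order: r, h, f
typing: ill-typed: an argument (Q → P) → Q → P mismatches the expected (Q → P) → Q
ordered: ✗, the type mismatch rejects it
linear: ✗, not simply typable
affine: ✗, fails simple typing
relevant: ✗, a type mismatch blocks all five
unrestricted: ✗, the type mismatch rejects it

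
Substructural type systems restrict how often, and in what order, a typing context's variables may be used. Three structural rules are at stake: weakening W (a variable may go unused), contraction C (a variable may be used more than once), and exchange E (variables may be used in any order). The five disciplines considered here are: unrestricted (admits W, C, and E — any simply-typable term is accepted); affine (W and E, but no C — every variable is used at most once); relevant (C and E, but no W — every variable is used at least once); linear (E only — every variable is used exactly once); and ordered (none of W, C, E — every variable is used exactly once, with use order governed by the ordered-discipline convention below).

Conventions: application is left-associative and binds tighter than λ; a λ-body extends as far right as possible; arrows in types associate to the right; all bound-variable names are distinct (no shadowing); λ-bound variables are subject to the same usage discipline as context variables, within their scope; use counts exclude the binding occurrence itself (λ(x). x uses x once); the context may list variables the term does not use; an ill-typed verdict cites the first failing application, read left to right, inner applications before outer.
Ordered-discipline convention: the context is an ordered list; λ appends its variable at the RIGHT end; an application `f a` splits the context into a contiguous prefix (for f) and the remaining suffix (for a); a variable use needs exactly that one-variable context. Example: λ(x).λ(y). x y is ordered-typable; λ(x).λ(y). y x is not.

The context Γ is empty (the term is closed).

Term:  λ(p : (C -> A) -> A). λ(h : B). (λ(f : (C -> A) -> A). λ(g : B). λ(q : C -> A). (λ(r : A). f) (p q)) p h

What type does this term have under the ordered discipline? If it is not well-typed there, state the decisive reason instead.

not well-typed under ordered — needs contraction — p ×2; g, r never used (weakening)
usage: p [bound]=2, h [bound]=1, f [bound]=1, g [bound]=0, q [bound]=1, r [bound]=0
use order (left to right): f, p, q, p, h
typing: well-typed at ((C -> A) -> A) -> B -> (C -> A) -> (C -> A) -> A
summary: ordered ✗ · linear ✗ · affine ✗ · relevant ✗ · unrestricted ✓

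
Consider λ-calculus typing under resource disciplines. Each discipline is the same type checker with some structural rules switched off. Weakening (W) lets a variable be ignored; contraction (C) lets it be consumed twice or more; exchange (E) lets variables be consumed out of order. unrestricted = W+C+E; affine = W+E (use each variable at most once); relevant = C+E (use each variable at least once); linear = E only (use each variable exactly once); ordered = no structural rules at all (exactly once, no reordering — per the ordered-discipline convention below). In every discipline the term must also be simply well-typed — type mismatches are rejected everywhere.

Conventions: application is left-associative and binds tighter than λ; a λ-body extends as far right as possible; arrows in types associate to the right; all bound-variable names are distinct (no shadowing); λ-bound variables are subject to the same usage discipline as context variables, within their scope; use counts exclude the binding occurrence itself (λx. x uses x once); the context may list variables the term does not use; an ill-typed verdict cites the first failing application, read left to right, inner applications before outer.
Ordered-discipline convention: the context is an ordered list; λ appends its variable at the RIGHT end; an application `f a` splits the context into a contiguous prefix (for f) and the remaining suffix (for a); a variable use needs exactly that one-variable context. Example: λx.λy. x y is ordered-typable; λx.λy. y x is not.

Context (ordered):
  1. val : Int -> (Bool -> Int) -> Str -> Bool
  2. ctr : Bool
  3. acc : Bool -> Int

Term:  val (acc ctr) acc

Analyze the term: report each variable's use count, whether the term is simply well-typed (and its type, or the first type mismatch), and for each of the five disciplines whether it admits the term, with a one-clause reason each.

usage: val ×1; ctr ×1; acc ×2
uses in reading order: val, acc, ctr, acc
typing: the term checks, with type Str -> Bool
ordered ✗ (repeated use of acc ×2)
linear ✗ (repeated use of acc ×2)
affine ✗ (repeated use of acc ×2)
relevant ✓ (val, ctr, acc: all used, weakening unneeded)
unrestricted ✓ (type-checks (Str -> Bool) and nothing is barred)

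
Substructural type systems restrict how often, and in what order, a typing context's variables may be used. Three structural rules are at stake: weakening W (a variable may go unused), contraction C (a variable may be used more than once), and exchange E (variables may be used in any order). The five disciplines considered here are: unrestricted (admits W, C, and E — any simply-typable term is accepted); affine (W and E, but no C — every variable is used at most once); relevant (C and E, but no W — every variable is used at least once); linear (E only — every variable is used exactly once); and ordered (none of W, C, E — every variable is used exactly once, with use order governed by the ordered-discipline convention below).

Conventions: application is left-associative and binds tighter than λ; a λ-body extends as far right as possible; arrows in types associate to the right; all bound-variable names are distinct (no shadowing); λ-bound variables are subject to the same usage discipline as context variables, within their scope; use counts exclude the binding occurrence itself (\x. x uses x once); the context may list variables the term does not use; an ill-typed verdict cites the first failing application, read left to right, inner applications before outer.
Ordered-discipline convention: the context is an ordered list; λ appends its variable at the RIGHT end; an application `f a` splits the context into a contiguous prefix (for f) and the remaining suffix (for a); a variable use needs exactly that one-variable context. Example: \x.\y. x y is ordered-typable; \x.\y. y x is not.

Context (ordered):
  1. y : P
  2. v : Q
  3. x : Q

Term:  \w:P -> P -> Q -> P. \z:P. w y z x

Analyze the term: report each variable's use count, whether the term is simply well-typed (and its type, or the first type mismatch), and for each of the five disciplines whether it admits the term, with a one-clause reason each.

counts: y=1; v=0; x=1; w (bound)=1; z (bound)=1
use order (left to right): w, y, z, x
typing: the term checks, with type (P -> P -> Q -> P) -> P -> P
ordered: ✗, unused: v — weakening required
linear: ✗, unused: v — weakening required
affine: ✓, none of y, v, x, w, z used more than once
relevant: ✗, unused: v — weakening required
unrestricted: ✓, simply typable at (P -> P -> Q -> P) -> P -> P; W, C, E all held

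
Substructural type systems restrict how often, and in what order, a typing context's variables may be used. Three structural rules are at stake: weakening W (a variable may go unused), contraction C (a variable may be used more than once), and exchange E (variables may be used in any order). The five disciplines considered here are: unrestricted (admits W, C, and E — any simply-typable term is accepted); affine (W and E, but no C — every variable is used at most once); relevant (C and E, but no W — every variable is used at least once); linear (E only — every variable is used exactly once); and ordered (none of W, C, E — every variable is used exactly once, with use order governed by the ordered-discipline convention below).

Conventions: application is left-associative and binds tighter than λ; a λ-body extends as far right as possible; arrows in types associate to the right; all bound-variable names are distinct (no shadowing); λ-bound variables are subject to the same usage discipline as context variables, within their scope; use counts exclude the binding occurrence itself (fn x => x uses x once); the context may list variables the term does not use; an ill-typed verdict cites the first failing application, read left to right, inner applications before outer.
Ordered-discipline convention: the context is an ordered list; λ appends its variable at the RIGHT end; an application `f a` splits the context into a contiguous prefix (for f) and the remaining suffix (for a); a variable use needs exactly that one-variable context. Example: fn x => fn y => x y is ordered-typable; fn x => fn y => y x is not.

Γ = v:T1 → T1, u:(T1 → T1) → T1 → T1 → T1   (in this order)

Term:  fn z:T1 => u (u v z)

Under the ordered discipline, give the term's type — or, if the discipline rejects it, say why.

not well-typed under ordered — needs contraction — u ×2
counts: v ×1, u ×2, z [bound] ×1
order of uses: u, u, v, z
typing: ✓ — T1 → T1 → T1 → T1
across the five disciplines: ordered ✗ | linear ✗ | affine ✗ | relevant ✓ | unrestricted ✓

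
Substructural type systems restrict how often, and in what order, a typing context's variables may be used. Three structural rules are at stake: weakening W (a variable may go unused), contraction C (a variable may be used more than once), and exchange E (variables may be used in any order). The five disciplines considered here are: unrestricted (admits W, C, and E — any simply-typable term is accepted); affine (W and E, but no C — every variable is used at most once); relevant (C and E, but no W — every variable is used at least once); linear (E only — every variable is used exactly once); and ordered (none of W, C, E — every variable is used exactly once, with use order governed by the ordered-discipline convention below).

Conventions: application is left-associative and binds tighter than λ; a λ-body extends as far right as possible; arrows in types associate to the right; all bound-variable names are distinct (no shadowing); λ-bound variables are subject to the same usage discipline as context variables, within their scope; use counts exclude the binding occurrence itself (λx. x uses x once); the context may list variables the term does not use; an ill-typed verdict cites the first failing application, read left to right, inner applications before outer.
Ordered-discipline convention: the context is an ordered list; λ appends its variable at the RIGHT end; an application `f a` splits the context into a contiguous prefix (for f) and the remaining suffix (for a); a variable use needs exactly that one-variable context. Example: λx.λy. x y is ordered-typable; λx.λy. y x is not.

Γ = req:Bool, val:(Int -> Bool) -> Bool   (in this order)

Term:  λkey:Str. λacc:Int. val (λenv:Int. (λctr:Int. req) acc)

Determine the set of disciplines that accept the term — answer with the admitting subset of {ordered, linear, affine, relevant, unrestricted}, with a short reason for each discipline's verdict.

admitted by: affine, unrestricted
usage: req: 1, val: 1, key (bound): 0, acc (bound): 1, env (bound): 0, ctr (bound): 0
left-to-right use order: val, req, acc
typing: the term checks, with type Str -> Int -> Bool
ordered: ✗, key, env, ctr left unused
linear: ✗, key, env, ctr left unused
affine: ✓, none of req, val, key, acc, env, ctr used more than once
relevant: ✗, key, env, ctr left unused
unrestricted: ✓, typability at Str -> Int -> Bool is all that's needed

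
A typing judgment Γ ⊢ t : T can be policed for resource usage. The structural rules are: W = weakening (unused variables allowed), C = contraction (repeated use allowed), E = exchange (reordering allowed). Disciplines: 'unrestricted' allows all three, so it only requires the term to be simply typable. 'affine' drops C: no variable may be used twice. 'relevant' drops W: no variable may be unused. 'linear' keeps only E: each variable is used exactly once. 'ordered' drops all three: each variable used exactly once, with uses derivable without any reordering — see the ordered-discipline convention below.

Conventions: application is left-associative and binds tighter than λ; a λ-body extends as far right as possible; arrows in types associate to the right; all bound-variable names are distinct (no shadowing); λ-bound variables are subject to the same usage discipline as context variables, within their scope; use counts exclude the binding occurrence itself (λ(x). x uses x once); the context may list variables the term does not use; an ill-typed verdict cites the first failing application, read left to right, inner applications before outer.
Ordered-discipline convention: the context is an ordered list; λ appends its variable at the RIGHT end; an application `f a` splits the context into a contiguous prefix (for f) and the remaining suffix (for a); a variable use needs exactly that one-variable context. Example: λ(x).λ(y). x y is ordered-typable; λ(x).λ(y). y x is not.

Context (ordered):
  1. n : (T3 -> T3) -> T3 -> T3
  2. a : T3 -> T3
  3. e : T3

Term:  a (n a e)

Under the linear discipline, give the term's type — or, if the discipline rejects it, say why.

not well-typed under linear — needs contraction — a ×2
use counts: n: 1×, a: 2×, e: 1×
uses in reading order: a, n, a, e
typing: ✓ — T3
all disciplines: ordered ✗ | linear ✗ | affine ✗ | relevant ✓ | unrestricted ✓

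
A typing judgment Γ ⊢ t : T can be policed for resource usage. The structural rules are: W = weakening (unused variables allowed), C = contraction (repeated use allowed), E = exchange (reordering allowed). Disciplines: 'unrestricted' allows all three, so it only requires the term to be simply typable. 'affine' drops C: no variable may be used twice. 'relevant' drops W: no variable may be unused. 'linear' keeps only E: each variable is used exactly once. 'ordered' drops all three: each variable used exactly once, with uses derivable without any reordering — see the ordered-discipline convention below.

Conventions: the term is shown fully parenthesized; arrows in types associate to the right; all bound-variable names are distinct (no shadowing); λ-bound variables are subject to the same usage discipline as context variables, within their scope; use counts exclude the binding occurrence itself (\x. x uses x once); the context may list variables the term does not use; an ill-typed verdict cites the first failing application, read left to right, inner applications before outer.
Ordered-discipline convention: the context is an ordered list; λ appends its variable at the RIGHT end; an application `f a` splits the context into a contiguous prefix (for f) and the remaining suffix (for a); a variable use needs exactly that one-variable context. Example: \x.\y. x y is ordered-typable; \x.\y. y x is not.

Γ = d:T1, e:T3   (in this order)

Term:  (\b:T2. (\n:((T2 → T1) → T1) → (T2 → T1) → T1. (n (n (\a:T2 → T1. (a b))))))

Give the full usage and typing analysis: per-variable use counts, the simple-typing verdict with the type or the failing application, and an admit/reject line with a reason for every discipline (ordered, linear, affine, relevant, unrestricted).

variable uses: d: 0×; e: 0×; b (bound): 1×; n (bound): 2×; a (bound): 1×
uses in reading order: n, n, a, b
typing: the term checks, with type T2 → (((T2 → T1) → T1) → (T2 → T1) → T1) → (T2 → T1) → T1
ordered: ✗, uses contraction: n ×2; needs weakening: d, e unused
linear: ✗, uses contraction: n ×2; needs weakening: d, e unused
affine: ✗, uses contraction: n ×2
relevant: ✗, needs weakening: d, e unused
unrestricted: ✓, typability at T2 → (((T2 → T1) → T1) → (T2 → T1) → T1) → (T2 → T1) → T1 is all that's needed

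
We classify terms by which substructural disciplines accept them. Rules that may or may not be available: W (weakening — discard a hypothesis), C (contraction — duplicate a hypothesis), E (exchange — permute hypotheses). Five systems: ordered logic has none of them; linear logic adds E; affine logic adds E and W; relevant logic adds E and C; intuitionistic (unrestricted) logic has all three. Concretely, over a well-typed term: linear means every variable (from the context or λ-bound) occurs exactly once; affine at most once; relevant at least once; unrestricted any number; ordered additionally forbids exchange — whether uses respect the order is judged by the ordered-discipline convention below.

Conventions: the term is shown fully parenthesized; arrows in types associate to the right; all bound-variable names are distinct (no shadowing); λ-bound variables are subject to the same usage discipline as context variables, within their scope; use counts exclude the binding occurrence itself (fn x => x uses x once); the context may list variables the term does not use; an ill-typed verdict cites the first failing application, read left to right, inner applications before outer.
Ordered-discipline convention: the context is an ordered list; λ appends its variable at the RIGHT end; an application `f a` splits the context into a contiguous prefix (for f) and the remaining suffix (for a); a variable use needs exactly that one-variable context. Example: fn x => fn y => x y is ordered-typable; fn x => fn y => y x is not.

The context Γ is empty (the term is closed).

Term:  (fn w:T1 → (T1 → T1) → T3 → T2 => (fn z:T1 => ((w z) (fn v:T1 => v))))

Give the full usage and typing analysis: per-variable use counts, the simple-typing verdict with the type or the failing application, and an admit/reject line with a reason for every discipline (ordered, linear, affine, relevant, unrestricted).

usage: w (bound): 1×, z (bound): 1×, v (bound): 1×
order of uses: w, z, v
typing: the term checks, with type (T1 → (T1 → T1) → T3 → T2) → T1 → T3 → T2
ordered ✓ (single-use (w, z, v), ordered derivation ok)
linear ✓ (each of w, z, v used exactly once)
affine ✓ (no duplicate uses among w, z, v)
relevant ✓ (w, z, v: all used, weakening unneeded)
unrestricted ✓ (typability at (T1 → (T1 → T1) → T3 → T2) → T1 → T3 → T2 is all that's needed)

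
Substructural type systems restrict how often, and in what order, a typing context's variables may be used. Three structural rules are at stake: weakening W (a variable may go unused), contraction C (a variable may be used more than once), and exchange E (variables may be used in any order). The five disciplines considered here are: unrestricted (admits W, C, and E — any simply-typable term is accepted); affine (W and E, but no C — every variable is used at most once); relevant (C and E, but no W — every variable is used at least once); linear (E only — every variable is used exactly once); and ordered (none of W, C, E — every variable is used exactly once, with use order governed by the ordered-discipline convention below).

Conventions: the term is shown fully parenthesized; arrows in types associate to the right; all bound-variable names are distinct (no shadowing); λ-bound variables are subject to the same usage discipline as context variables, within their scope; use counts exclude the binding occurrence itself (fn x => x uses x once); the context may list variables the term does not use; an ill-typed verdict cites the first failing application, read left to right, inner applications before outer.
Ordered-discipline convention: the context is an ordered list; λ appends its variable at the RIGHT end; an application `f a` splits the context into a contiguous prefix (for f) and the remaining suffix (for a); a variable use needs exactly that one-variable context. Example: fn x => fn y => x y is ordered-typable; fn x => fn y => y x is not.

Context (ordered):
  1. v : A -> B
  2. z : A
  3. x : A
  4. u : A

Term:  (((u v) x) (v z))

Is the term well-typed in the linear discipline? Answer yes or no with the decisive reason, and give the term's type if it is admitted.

no — not simply typable
usage: v: 2×; z: 1×; x: 1×; u: 1×
use order (left to right): u, v, x, v, z
typing: ill-typed: non-arrow in function slot: A
summary: ordered ✗ | linear ✗ | affine ✗ | relevant ✗ | unrestricted ✗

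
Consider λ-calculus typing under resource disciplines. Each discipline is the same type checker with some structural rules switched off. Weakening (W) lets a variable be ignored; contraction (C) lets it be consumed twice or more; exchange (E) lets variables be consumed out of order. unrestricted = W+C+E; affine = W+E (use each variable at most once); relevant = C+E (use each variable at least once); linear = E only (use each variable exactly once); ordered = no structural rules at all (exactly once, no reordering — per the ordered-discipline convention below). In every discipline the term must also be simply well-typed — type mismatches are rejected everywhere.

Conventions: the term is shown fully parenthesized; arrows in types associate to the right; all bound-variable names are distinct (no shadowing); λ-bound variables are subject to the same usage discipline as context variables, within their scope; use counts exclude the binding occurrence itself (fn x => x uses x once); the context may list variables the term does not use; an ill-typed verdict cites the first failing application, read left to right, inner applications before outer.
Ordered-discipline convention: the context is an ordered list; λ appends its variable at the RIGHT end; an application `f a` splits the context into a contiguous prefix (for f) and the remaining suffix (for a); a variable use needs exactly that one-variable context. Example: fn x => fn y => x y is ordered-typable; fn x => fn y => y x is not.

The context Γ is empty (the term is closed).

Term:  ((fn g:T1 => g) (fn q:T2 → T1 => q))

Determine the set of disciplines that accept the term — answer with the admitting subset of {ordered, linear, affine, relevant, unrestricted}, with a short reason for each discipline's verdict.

accepted by: none
counts: g (bound): 1×, q (bound): 1×
left-to-right use order: g, q
typing: ill-typed: an argument (T2 → T1) → T2 → T1 mismatches the expected T1
ordered: ✗ — not simply typable
linear: ✗ — fails simple typing
affine: ✗ — a type mismatch blocks all five
relevant: ✗ — the type mismatch rejects it
unrestricted: ✗ — not simply typable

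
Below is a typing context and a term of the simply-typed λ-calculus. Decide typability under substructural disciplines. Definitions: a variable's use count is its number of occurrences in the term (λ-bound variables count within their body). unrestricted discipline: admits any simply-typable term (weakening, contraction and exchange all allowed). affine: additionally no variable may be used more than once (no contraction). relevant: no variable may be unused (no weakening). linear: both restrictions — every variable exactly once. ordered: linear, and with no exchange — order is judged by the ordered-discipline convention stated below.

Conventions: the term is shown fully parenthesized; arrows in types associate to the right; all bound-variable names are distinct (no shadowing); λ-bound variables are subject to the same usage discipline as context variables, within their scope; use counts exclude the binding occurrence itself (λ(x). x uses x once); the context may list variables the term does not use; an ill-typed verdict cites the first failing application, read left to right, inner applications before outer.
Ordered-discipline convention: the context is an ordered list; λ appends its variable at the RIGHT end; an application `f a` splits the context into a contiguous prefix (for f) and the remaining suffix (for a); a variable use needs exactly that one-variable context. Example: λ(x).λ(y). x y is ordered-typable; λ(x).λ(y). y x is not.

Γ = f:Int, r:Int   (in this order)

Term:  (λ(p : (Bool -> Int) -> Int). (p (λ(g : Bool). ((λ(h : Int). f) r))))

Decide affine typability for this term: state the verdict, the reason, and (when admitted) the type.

yes — f, r, p, g, h: no repeats, contraction unneeded; term : ((Bool -> Int) -> Int) -> Int
counts: f ×1; r ×1; p (λ-bound) ×1; g (λ-bound) ×0; h (λ-bound) ×0
uses in reading order: p, f, r
typing: well-typed at ((Bool -> Int) -> Int) -> Int
summary: ordered ✗, linear ✗, affine ✓, relevant ✗, unrestricted ✓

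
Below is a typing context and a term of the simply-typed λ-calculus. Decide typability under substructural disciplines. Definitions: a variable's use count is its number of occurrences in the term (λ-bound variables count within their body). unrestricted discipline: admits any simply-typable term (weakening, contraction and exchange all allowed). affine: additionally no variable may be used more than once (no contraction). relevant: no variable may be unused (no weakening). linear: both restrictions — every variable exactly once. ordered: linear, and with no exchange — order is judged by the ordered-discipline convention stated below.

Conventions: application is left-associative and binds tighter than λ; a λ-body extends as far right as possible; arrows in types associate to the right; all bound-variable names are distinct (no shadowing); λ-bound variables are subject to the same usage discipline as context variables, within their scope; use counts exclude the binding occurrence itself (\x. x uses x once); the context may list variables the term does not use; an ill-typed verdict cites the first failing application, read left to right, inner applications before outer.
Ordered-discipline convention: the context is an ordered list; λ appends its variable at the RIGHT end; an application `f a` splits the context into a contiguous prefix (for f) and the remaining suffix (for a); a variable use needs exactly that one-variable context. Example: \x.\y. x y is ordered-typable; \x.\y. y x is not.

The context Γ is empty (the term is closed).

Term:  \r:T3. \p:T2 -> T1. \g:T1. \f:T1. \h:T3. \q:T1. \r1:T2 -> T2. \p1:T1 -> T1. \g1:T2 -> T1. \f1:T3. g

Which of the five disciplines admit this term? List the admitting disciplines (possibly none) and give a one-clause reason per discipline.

admitted by: affine, unrestricted
use counts: r [bound]=0; p [bound]=0; g [bound]=1; f [bound]=0; h [bound]=0; q [bound]=0; r1 [bound]=0; p1 [bound]=0; g1 [bound]=0; f1 [bound]=0
uses in reading order: g
typing: well-typed — term : T3 -> (T2 -> T1) -> T1 -> T1 -> T3 -> T1 -> (T2 -> T2) -> (T1 -> T1) -> (T2 -> T1) -> T3 -> T1
ordered: ✗, unused: r, p, f, h, q, r1, p1, g1, f1 — weakening required
linear: ✗, unused: r, p, f, h, q, r1, p1, g1, f1 — weakening required
affine: ✓, none of r, p, g, f, h, q, r1, p1, g1, f1 used more than once
relevant: ✗, unused: r, p, f, h, q, r1, p1, g1, f1 — weakening required
unrestricted: ✓, type-checks (T3 -> (T2 -> T1) -> T1 -> T1 -> T3 -> T1 -> (T2 -> T2) -> (T1 -> T1) -> (T2 -> T1) -> T3 -> T1) and nothing is barred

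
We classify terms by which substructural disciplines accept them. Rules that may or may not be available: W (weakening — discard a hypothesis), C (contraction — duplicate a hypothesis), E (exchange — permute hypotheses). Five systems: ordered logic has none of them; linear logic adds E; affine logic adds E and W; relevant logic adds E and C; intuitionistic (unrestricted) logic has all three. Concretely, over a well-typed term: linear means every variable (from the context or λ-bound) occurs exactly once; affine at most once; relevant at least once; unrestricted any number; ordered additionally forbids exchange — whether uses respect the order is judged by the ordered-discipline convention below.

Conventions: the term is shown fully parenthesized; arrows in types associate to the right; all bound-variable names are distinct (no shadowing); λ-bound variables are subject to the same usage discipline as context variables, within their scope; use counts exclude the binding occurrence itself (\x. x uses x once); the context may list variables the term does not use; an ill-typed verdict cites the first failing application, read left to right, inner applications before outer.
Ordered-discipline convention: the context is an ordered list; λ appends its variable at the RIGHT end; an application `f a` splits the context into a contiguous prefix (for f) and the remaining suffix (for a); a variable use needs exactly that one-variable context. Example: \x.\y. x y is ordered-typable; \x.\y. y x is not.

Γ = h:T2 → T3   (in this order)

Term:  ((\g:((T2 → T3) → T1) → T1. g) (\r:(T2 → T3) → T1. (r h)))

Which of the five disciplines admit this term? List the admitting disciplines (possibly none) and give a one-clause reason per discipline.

accepted by: linear, affine, relevant, unrestricted
variable uses: h ×1; g (λ-bound) ×1; r (λ-bound) ×1
left-to-right use order: g, r, h
typing: well-typed — term : ((T2 → T3) → T1) → T1
ordered ✗ (no contiguous prefix/suffix split fits g, r, h)
linear ✓ (single use per variable (h, g, r))
affine ✓ (h, g, r: no repeats, contraction unneeded)
relevant ✓ (h, g, r: all used, weakening unneeded)
unrestricted ✓ (well-typed at ((T2 → T3) → T1) → T1; no restrictions here)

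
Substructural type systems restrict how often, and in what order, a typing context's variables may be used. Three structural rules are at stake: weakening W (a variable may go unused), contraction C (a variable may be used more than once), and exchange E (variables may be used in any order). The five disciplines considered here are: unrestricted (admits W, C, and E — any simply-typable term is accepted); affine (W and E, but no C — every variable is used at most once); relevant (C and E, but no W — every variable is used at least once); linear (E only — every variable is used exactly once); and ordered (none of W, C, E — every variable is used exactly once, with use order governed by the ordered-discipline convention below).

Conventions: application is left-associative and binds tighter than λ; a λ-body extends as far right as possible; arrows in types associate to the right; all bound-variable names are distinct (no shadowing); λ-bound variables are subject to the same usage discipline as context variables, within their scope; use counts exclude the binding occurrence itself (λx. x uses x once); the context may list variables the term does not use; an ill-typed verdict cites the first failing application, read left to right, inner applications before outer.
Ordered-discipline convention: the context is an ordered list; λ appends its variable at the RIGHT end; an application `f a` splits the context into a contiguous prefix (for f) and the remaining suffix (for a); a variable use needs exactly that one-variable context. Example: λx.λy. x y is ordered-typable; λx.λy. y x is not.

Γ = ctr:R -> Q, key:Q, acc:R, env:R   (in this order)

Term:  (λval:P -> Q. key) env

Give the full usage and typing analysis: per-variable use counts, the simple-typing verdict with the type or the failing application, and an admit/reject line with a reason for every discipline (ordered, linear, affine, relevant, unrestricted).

usage: ctr: 0; key: 1; acc: 0; env: 1; val [bound]: 0
left-to-right use order: key, env
typing: ill-typed: an application expects P -> Q but receives R
ordered ✗ (fails simple typing)
linear ✗ (a type mismatch blocks all five)
affine ✗ (the type mismatch rejects it)
relevant ✗ (not simply typable)
unrestricted ✗ (fails simple typing)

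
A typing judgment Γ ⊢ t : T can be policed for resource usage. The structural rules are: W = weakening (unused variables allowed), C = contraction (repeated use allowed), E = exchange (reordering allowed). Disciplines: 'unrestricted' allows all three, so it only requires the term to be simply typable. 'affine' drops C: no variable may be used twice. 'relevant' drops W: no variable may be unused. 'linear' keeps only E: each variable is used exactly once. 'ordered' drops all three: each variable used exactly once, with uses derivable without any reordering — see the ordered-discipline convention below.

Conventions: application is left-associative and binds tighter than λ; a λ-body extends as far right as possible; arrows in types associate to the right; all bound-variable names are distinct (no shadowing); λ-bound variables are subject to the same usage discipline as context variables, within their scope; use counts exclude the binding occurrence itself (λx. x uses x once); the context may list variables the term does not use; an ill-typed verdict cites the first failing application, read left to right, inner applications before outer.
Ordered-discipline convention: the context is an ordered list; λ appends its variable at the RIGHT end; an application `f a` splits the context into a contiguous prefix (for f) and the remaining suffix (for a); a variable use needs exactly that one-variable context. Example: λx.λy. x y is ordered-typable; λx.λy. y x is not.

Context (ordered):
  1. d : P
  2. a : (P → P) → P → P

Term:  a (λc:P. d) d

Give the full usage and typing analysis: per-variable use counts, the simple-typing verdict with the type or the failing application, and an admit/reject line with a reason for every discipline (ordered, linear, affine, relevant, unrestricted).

variable uses: d ×2; a ×1; c (bound) ×0
uses in reading order: a, d, d
typing: well-typed — term : P
ordered: ✗, repeated use of d ×2; c never used (weakening)
linear: ✗, repeated use of d ×2; c never used (weakening)
affine: ✗, repeated use of d ×2
relevant: ✗, c never used (weakening)
unrestricted: ✓, well-typed at P; no restrictions here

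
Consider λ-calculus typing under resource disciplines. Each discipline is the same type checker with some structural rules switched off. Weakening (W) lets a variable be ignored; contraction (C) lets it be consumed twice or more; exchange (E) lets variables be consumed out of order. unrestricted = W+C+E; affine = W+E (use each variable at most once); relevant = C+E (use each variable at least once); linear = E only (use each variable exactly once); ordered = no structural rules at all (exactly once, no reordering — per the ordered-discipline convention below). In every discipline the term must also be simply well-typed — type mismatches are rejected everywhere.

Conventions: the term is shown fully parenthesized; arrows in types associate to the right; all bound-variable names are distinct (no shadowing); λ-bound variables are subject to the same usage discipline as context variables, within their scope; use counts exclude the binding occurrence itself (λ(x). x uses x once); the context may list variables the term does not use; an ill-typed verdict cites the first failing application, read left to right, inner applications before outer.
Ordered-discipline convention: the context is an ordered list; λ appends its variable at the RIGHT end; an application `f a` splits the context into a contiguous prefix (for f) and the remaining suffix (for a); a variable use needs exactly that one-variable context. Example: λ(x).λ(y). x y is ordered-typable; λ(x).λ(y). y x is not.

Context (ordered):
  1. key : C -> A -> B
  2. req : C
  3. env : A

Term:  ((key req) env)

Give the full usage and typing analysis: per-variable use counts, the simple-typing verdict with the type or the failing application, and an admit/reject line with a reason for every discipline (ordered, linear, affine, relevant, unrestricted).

variable uses: key: 1×, req: 1×, env: 1×
left-to-right use order: key, req, env
typing: the term checks, with type B
ordered: ✓ — key, req, env: once each, no exchange needed
linear: ✓ — single use per variable (key, req, env)
affine: ✓ — key, req, env: no repeats, contraction unneeded
relevant: ✓ — key, req, env: all used, weakening unneeded
unrestricted: ✓ — typability at B is all that's needed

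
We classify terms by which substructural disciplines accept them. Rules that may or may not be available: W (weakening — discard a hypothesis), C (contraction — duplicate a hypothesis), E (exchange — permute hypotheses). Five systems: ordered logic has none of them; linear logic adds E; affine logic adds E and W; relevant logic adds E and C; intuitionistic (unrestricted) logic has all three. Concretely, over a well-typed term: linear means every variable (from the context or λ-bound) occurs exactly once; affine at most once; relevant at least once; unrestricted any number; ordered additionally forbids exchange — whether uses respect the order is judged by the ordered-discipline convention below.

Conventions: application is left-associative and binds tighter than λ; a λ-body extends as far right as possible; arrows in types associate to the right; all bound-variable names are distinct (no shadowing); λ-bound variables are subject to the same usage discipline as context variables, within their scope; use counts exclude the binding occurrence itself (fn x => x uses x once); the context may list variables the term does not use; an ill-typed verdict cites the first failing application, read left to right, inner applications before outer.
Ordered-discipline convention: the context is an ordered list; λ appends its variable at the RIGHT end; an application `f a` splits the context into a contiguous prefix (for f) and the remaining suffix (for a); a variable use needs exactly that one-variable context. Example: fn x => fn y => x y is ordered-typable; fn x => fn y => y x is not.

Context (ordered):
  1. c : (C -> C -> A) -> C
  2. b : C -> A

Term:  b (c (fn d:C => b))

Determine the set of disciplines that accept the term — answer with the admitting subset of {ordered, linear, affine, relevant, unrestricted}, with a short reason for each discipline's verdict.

admitting disciplines: unrestricted
counts: c ×1; b ×2; d (λ-bound) ×0
left-to-right use order: b, c, b
typing: well-typed — term : A
ordered ✗ (uses contraction: b ×2; unused: d — weakening required)
linear ✗ (uses contraction: b ×2; unused: d — weakening required)
affine ✗ (uses contraction: b ×2)
relevant ✗ (unused: d — weakening required)
unrestricted ✓ (simply typable at A; W, C, E all held)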